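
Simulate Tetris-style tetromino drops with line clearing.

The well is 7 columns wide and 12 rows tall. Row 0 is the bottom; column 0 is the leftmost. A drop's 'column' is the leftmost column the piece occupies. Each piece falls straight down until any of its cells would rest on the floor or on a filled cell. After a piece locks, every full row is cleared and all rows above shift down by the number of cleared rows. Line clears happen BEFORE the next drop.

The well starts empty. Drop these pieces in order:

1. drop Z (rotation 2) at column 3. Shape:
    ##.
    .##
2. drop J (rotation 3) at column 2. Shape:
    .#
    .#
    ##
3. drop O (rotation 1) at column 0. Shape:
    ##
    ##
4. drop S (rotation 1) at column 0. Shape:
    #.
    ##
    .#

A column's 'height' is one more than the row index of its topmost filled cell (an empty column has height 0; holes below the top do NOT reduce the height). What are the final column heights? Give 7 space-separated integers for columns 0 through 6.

Answer: 5 4 3 5 2 1 0

Derivation:
Drop 1: Z rot2 at col 3 lands with bottom-row=0; cleared 0 line(s) (total 0); column heights now [0 0 0 2 2 1 0], max=2
Drop 2: J rot3 at col 2 lands with bottom-row=2; cleared 0 line(s) (total 0); column heights now [0 0 3 5 2 1 0], max=5
Drop 3: O rot1 at col 0 lands with bottom-row=0; cleared 0 line(s) (total 0); column heights now [2 2 3 5 2 1 0], max=5
Drop 4: S rot1 at col 0 lands with bottom-row=2; cleared 0 line(s) (total 0); column heights now [5 4 3 5 2 1 0], max=5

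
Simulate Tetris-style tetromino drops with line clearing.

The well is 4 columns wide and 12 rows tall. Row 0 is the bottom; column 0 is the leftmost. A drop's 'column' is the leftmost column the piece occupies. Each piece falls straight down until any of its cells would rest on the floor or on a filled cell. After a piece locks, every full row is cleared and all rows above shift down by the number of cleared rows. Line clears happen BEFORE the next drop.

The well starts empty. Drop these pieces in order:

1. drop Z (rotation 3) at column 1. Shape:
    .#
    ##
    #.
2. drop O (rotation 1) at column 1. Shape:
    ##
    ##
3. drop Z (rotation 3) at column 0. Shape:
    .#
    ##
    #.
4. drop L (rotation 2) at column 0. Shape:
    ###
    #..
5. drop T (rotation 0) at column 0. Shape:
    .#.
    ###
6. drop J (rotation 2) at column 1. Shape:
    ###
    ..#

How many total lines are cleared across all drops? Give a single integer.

Drop 1: Z rot3 at col 1 lands with bottom-row=0; cleared 0 line(s) (total 0); column heights now [0 2 3 0], max=3
Drop 2: O rot1 at col 1 lands with bottom-row=3; cleared 0 line(s) (total 0); column heights now [0 5 5 0], max=5
Drop 3: Z rot3 at col 0 lands with bottom-row=4; cleared 0 line(s) (total 0); column heights now [6 7 5 0], max=7
Drop 4: L rot2 at col 0 lands with bottom-row=6; cleared 0 line(s) (total 0); column heights now [8 8 8 0], max=8
Drop 5: T rot0 at col 0 lands with bottom-row=8; cleared 0 line(s) (total 0); column heights now [9 10 9 0], max=10
Drop 6: J rot2 at col 1 lands with bottom-row=9; cleared 0 line(s) (total 0); column heights now [9 11 11 11], max=11

Answer: 0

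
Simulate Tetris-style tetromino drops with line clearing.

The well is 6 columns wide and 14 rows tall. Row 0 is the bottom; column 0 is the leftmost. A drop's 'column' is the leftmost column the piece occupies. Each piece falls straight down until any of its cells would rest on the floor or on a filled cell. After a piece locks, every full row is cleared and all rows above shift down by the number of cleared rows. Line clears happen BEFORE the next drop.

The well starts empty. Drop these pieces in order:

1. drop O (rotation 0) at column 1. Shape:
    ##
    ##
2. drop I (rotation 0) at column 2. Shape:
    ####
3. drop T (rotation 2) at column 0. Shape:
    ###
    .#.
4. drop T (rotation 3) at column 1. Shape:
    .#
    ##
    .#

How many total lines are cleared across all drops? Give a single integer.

Drop 1: O rot0 at col 1 lands with bottom-row=0; cleared 0 line(s) (total 0); column heights now [0 2 2 0 0 0], max=2
Drop 2: I rot0 at col 2 lands with bottom-row=2; cleared 0 line(s) (total 0); column heights now [0 2 3 3 3 3], max=3
Drop 3: T rot2 at col 0 lands with bottom-row=2; cleared 0 line(s) (total 0); column heights now [4 4 4 3 3 3], max=4
Drop 4: T rot3 at col 1 lands with bottom-row=4; cleared 0 line(s) (total 0); column heights now [4 6 7 3 3 3], max=7

Answer: 0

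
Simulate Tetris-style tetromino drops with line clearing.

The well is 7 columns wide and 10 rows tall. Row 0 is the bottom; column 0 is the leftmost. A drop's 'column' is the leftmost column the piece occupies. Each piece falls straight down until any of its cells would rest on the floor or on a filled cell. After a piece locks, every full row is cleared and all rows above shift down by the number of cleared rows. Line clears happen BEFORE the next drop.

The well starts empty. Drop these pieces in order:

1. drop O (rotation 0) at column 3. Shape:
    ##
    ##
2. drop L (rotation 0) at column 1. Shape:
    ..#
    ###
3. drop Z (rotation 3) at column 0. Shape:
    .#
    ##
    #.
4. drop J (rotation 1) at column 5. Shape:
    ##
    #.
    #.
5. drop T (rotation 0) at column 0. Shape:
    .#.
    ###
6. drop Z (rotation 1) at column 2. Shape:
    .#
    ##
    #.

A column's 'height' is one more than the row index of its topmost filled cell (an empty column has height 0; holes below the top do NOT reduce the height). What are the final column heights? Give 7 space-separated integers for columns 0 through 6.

Answer: 6 7 8 9 2 3 3

Derivation:
Drop 1: O rot0 at col 3 lands with bottom-row=0; cleared 0 line(s) (total 0); column heights now [0 0 0 2 2 0 0], max=2
Drop 2: L rot0 at col 1 lands with bottom-row=2; cleared 0 line(s) (total 0); column heights now [0 3 3 4 2 0 0], max=4
Drop 3: Z rot3 at col 0 lands with bottom-row=2; cleared 0 line(s) (total 0); column heights now [4 5 3 4 2 0 0], max=5
Drop 4: J rot1 at col 5 lands with bottom-row=0; cleared 0 line(s) (total 0); column heights now [4 5 3 4 2 3 3], max=5
Drop 5: T rot0 at col 0 lands with bottom-row=5; cleared 0 line(s) (total 0); column heights now [6 7 6 4 2 3 3], max=7
Drop 6: Z rot1 at col 2 lands with bottom-row=6; cleared 0 line(s) (total 0); column heights now [6 7 8 9 2 3 3], max=9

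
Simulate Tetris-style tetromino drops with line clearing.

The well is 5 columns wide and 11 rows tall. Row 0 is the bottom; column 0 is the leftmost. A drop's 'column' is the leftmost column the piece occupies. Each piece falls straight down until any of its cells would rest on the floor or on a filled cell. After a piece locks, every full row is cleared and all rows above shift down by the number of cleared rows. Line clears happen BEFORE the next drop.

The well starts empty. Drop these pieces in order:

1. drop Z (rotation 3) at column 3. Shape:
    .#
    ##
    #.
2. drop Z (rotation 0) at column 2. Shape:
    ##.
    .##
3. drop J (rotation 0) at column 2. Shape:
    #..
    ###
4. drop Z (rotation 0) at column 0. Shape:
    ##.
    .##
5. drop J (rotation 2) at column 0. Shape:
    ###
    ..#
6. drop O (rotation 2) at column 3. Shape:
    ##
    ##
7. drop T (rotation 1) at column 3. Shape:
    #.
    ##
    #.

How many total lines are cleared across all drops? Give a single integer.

Drop 1: Z rot3 at col 3 lands with bottom-row=0; cleared 0 line(s) (total 0); column heights now [0 0 0 2 3], max=3
Drop 2: Z rot0 at col 2 lands with bottom-row=3; cleared 0 line(s) (total 0); column heights now [0 0 5 5 4], max=5
Drop 3: J rot0 at col 2 lands with bottom-row=5; cleared 0 line(s) (total 0); column heights now [0 0 7 6 6], max=7
Drop 4: Z rot0 at col 0 lands with bottom-row=7; cleared 0 line(s) (total 0); column heights now [9 9 8 6 6], max=9
Drop 5: J rot2 at col 0 lands with bottom-row=8; cleared 0 line(s) (total 0); column heights now [10 10 10 6 6], max=10
Drop 6: O rot2 at col 3 lands with bottom-row=6; cleared 0 line(s) (total 0); column heights now [10 10 10 8 8], max=10
Drop 7: T rot1 at col 3 lands with bottom-row=8; cleared 1 line(s) (total 1); column heights now [9 9 9 10 8], max=10

Answer: 1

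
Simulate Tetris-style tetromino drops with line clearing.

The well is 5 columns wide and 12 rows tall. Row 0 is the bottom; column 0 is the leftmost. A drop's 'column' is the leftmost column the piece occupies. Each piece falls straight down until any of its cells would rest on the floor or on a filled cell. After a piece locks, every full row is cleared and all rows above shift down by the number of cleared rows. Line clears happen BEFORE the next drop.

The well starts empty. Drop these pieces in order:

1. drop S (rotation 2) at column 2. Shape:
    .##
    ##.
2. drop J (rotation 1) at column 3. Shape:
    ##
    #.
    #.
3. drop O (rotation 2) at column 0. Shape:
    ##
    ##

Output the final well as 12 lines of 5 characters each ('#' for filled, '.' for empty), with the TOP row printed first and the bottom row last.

Answer: .....
.....
.....
.....
.....
.....
.....
...##
...#.
...#.
##.##
####.

Derivation:
Drop 1: S rot2 at col 2 lands with bottom-row=0; cleared 0 line(s) (total 0); column heights now [0 0 1 2 2], max=2
Drop 2: J rot1 at col 3 lands with bottom-row=2; cleared 0 line(s) (total 0); column heights now [0 0 1 5 5], max=5
Drop 3: O rot2 at col 0 lands with bottom-row=0; cleared 0 line(s) (total 0); column heights now [2 2 1 5 5], max=5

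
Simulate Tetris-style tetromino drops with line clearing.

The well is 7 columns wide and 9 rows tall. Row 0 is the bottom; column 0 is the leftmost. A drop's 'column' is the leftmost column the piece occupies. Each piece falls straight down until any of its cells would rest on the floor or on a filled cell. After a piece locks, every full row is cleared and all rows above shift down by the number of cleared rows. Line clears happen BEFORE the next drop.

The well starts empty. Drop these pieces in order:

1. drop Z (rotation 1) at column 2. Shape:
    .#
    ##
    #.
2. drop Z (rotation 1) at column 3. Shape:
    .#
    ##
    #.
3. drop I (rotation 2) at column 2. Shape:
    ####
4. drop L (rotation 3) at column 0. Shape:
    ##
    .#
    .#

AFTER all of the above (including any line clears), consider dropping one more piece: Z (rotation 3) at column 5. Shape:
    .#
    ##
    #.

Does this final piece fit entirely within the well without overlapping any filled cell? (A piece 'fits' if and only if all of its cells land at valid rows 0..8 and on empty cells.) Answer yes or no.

Drop 1: Z rot1 at col 2 lands with bottom-row=0; cleared 0 line(s) (total 0); column heights now [0 0 2 3 0 0 0], max=3
Drop 2: Z rot1 at col 3 lands with bottom-row=3; cleared 0 line(s) (total 0); column heights now [0 0 2 5 6 0 0], max=6
Drop 3: I rot2 at col 2 lands with bottom-row=6; cleared 0 line(s) (total 0); column heights now [0 0 7 7 7 7 0], max=7
Drop 4: L rot3 at col 0 lands with bottom-row=0; cleared 0 line(s) (total 0); column heights now [3 3 7 7 7 7 0], max=7
Test piece Z rot3 at col 5 (width 2): heights before test = [3 3 7 7 7 7 0]; fits = False

Answer: no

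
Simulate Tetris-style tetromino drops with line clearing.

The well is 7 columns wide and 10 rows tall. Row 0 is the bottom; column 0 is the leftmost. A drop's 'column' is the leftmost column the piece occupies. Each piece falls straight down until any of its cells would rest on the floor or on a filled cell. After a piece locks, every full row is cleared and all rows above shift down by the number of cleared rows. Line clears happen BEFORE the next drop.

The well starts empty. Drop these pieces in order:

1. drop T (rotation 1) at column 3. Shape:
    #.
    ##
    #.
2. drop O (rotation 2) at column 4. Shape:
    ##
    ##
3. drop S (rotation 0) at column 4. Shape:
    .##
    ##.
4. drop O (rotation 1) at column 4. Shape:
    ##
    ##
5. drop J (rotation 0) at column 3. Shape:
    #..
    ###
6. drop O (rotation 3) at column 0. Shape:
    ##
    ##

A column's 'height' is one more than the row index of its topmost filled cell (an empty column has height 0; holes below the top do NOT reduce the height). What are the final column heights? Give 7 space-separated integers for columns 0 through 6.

Answer: 2 2 0 10 9 9 6

Derivation:
Drop 1: T rot1 at col 3 lands with bottom-row=0; cleared 0 line(s) (total 0); column heights now [0 0 0 3 2 0 0], max=3
Drop 2: O rot2 at col 4 lands with bottom-row=2; cleared 0 line(s) (total 0); column heights now [0 0 0 3 4 4 0], max=4
Drop 3: S rot0 at col 4 lands with bottom-row=4; cleared 0 line(s) (total 0); column heights now [0 0 0 3 5 6 6], max=6
Drop 4: O rot1 at col 4 lands with bottom-row=6; cleared 0 line(s) (total 0); column heights now [0 0 0 3 8 8 6], max=8
Drop 5: J rot0 at col 3 lands with bottom-row=8; cleared 0 line(s) (total 0); column heights now [0 0 0 10 9 9 6], max=10
Drop 6: O rot3 at col 0 lands with bottom-row=0; cleared 0 line(s) (total 0); column heights now [2 2 0 10 9 9 6], max=10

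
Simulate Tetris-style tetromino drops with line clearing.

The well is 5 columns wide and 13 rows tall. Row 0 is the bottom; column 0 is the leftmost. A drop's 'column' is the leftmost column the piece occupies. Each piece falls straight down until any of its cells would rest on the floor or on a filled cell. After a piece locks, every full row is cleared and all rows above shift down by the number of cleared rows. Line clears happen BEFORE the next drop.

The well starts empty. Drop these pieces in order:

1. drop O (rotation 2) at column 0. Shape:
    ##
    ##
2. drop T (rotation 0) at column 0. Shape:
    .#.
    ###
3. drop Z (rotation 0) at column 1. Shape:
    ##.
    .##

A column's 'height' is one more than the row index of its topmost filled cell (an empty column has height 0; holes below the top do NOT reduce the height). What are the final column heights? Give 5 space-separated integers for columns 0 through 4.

Answer: 3 5 5 4 0

Derivation:
Drop 1: O rot2 at col 0 lands with bottom-row=0; cleared 0 line(s) (total 0); column heights now [2 2 0 0 0], max=2
Drop 2: T rot0 at col 0 lands with bottom-row=2; cleared 0 line(s) (total 0); column heights now [3 4 3 0 0], max=4
Drop 3: Z rot0 at col 1 lands with bottom-row=3; cleared 0 line(s) (total 0); column heights now [3 5 5 4 0], max=5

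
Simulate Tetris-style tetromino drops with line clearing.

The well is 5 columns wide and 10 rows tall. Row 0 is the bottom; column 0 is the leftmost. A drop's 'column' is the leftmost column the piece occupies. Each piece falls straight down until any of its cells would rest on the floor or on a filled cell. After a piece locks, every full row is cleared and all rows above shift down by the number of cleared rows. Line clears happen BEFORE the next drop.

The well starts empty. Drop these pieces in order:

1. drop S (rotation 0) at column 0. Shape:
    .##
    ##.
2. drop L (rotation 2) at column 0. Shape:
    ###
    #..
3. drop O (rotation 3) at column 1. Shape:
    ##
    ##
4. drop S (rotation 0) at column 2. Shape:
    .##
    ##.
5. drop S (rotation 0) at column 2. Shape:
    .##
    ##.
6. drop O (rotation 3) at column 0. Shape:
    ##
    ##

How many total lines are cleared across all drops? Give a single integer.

Answer: 0

Derivation:
Drop 1: S rot0 at col 0 lands with bottom-row=0; cleared 0 line(s) (total 0); column heights now [1 2 2 0 0], max=2
Drop 2: L rot2 at col 0 lands with bottom-row=1; cleared 0 line(s) (total 0); column heights now [3 3 3 0 0], max=3
Drop 3: O rot3 at col 1 lands with bottom-row=3; cleared 0 line(s) (total 0); column heights now [3 5 5 0 0], max=5
Drop 4: S rot0 at col 2 lands with bottom-row=5; cleared 0 line(s) (total 0); column heights now [3 5 6 7 7], max=7
Drop 5: S rot0 at col 2 lands with bottom-row=7; cleared 0 line(s) (total 0); column heights now [3 5 8 9 9], max=9
Drop 6: O rot3 at col 0 lands with bottom-row=5; cleared 0 line(s) (total 0); column heights now [7 7 8 9 9], max=9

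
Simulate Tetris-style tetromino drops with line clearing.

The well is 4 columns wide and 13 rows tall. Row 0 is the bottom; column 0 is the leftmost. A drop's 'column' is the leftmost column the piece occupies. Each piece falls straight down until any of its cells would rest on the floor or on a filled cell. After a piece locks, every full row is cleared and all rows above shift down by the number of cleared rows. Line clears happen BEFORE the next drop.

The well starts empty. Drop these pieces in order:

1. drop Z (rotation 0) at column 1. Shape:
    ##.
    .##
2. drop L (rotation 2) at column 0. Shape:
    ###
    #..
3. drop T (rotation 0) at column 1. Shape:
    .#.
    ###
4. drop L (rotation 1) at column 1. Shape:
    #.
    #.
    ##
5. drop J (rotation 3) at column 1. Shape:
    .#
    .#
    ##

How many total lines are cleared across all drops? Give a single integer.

Answer: 0

Derivation:
Drop 1: Z rot0 at col 1 lands with bottom-row=0; cleared 0 line(s) (total 0); column heights now [0 2 2 1], max=2
Drop 2: L rot2 at col 0 lands with bottom-row=1; cleared 0 line(s) (total 0); column heights now [3 3 3 1], max=3
Drop 3: T rot0 at col 1 lands with bottom-row=3; cleared 0 line(s) (total 0); column heights now [3 4 5 4], max=5
Drop 4: L rot1 at col 1 lands with bottom-row=5; cleared 0 line(s) (total 0); column heights now [3 8 6 4], max=8
Drop 5: J rot3 at col 1 lands with bottom-row=8; cleared 0 line(s) (total 0); column heights now [3 9 11 4], max=11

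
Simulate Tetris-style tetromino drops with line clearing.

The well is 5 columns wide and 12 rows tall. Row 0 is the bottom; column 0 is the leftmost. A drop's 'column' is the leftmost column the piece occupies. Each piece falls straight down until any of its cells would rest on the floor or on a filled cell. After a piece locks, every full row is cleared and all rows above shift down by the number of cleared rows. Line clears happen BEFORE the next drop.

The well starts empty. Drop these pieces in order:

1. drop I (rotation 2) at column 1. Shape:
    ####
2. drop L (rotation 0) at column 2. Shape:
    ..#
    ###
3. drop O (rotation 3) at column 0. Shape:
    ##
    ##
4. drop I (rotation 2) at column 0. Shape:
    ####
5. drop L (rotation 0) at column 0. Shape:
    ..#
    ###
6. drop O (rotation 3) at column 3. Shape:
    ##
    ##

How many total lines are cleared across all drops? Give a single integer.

Drop 1: I rot2 at col 1 lands with bottom-row=0; cleared 0 line(s) (total 0); column heights now [0 1 1 1 1], max=1
Drop 2: L rot0 at col 2 lands with bottom-row=1; cleared 0 line(s) (total 0); column heights now [0 1 2 2 3], max=3
Drop 3: O rot3 at col 0 lands with bottom-row=1; cleared 1 line(s) (total 1); column heights now [2 2 1 1 2], max=2
Drop 4: I rot2 at col 0 lands with bottom-row=2; cleared 0 line(s) (total 1); column heights now [3 3 3 3 2], max=3
Drop 5: L rot0 at col 0 lands with bottom-row=3; cleared 0 line(s) (total 1); column heights now [4 4 5 3 2], max=5
Drop 6: O rot3 at col 3 lands with bottom-row=3; cleared 1 line(s) (total 2); column heights now [3 3 4 4 4], max=4

Answer: 2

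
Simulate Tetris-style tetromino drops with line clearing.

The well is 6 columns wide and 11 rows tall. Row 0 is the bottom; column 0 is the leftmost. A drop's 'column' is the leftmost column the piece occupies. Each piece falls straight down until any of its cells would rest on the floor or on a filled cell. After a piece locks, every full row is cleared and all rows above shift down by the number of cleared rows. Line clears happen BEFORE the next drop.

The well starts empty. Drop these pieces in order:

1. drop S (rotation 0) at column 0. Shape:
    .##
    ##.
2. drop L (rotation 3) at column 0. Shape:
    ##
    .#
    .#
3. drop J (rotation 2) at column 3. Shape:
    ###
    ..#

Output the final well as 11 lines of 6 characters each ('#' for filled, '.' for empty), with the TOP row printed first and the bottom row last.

Drop 1: S rot0 at col 0 lands with bottom-row=0; cleared 0 line(s) (total 0); column heights now [1 2 2 0 0 0], max=2
Drop 2: L rot3 at col 0 lands with bottom-row=2; cleared 0 line(s) (total 0); column heights now [5 5 2 0 0 0], max=5
Drop 3: J rot2 at col 3 lands with bottom-row=0; cleared 0 line(s) (total 0); column heights now [5 5 2 2 2 2], max=5

Answer: ......
......
......
......
......
......
##....
.#....
.#....
.#####
##...#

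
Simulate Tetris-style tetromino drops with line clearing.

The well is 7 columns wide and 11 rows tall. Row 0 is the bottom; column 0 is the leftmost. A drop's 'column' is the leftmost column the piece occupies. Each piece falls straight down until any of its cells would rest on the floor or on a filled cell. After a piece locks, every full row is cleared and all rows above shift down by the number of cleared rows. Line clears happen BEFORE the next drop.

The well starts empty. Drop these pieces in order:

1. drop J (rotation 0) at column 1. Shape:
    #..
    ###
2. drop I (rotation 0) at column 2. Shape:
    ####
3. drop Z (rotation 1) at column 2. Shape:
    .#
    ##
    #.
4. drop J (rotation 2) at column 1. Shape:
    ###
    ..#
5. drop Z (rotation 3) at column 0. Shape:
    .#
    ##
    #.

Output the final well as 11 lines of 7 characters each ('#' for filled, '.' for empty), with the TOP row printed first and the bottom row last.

Drop 1: J rot0 at col 1 lands with bottom-row=0; cleared 0 line(s) (total 0); column heights now [0 2 1 1 0 0 0], max=2
Drop 2: I rot0 at col 2 lands with bottom-row=1; cleared 0 line(s) (total 0); column heights now [0 2 2 2 2 2 0], max=2
Drop 3: Z rot1 at col 2 lands with bottom-row=2; cleared 0 line(s) (total 0); column heights now [0 2 4 5 2 2 0], max=5
Drop 4: J rot2 at col 1 lands with bottom-row=5; cleared 0 line(s) (total 0); column heights now [0 7 7 7 2 2 0], max=7
Drop 5: Z rot3 at col 0 lands with bottom-row=6; cleared 0 line(s) (total 0); column heights now [8 9 7 7 2 2 0], max=9

Answer: .......
.......
.#.....
##.....
####...
...#...
...#...
..##...
..#....
.#####.
.###...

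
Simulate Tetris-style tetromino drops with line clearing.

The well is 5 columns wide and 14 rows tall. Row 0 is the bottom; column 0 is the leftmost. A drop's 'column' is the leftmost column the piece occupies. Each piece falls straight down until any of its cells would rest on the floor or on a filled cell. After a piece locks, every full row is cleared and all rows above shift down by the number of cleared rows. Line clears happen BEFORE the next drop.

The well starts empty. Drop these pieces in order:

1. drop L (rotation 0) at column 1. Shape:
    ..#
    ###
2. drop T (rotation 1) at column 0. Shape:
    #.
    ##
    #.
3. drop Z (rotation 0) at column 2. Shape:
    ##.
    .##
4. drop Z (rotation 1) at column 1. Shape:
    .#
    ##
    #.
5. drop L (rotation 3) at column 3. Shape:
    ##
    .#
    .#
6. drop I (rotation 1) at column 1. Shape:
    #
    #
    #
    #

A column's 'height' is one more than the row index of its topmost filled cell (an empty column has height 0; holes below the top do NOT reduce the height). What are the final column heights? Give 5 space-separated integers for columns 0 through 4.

Answer: 3 9 6 6 6

Derivation:
Drop 1: L rot0 at col 1 lands with bottom-row=0; cleared 0 line(s) (total 0); column heights now [0 1 1 2 0], max=2
Drop 2: T rot1 at col 0 lands with bottom-row=0; cleared 0 line(s) (total 0); column heights now [3 2 1 2 0], max=3
Drop 3: Z rot0 at col 2 lands with bottom-row=2; cleared 0 line(s) (total 0); column heights now [3 2 4 4 3], max=4
Drop 4: Z rot1 at col 1 lands with bottom-row=3; cleared 0 line(s) (total 0); column heights now [3 5 6 4 3], max=6
Drop 5: L rot3 at col 3 lands with bottom-row=3; cleared 0 line(s) (total 0); column heights now [3 5 6 6 6], max=6
Drop 6: I rot1 at col 1 lands with bottom-row=5; cleared 0 line(s) (total 0); column heights now [3 9 6 6 6], max=9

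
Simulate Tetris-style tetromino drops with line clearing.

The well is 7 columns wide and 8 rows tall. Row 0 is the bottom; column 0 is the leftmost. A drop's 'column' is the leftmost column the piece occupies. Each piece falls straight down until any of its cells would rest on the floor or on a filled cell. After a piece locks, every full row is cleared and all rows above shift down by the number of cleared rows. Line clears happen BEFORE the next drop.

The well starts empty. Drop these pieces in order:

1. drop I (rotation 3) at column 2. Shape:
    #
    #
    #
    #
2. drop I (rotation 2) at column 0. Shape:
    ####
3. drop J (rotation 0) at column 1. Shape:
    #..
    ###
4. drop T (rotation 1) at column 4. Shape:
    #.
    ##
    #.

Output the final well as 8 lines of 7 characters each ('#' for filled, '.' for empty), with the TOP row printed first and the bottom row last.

Drop 1: I rot3 at col 2 lands with bottom-row=0; cleared 0 line(s) (total 0); column heights now [0 0 4 0 0 0 0], max=4
Drop 2: I rot2 at col 0 lands with bottom-row=4; cleared 0 line(s) (total 0); column heights now [5 5 5 5 0 0 0], max=5
Drop 3: J rot0 at col 1 lands with bottom-row=5; cleared 0 line(s) (total 0); column heights now [5 7 6 6 0 0 0], max=7
Drop 4: T rot1 at col 4 lands with bottom-row=0; cleared 0 line(s) (total 0); column heights now [5 7 6 6 3 2 0], max=7

Answer: .......
.#.....
.###...
####...
..#....
..#.#..
..#.##.
..#.#..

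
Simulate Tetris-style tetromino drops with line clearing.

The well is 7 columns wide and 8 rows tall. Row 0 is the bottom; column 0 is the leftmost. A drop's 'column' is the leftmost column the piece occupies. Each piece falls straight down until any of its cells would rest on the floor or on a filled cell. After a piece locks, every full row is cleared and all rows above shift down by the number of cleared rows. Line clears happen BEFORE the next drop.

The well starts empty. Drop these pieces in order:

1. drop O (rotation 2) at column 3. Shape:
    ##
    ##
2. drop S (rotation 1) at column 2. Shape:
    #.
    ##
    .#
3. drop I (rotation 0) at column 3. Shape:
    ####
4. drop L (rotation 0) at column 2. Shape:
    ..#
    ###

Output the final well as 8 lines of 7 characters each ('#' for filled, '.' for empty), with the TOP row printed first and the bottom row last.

Drop 1: O rot2 at col 3 lands with bottom-row=0; cleared 0 line(s) (total 0); column heights now [0 0 0 2 2 0 0], max=2
Drop 2: S rot1 at col 2 lands with bottom-row=2; cleared 0 line(s) (total 0); column heights now [0 0 5 4 2 0 0], max=5
Drop 3: I rot0 at col 3 lands with bottom-row=4; cleared 0 line(s) (total 0); column heights now [0 0 5 5 5 5 5], max=5
Drop 4: L rot0 at col 2 lands with bottom-row=5; cleared 0 line(s) (total 0); column heights now [0 0 6 6 7 5 5], max=7

Answer: .......
....#..
..###..
..#####
..##...
...#...
...##..
...##..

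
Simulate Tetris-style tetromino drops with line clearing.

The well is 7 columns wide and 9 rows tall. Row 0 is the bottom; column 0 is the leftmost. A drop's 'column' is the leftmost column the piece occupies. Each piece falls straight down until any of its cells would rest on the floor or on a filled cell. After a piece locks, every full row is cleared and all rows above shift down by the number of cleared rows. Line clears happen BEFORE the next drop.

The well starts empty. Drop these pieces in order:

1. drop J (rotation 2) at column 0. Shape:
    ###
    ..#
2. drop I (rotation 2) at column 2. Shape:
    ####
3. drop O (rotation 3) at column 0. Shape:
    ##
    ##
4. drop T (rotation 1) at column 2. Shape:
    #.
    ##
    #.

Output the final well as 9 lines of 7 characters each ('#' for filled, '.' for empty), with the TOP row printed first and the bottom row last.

Answer: .......
.......
.......
..#....
..##...
###....
######.
###....
..#....

Derivation:
Drop 1: J rot2 at col 0 lands with bottom-row=0; cleared 0 line(s) (total 0); column heights now [2 2 2 0 0 0 0], max=2
Drop 2: I rot2 at col 2 lands with bottom-row=2; cleared 0 line(s) (total 0); column heights now [2 2 3 3 3 3 0], max=3
Drop 3: O rot3 at col 0 lands with bottom-row=2; cleared 0 line(s) (total 0); column heights now [4 4 3 3 3 3 0], max=4
Drop 4: T rot1 at col 2 lands with bottom-row=3; cleared 0 line(s) (total 0); column heights now [4 4 6 5 3 3 0], max=6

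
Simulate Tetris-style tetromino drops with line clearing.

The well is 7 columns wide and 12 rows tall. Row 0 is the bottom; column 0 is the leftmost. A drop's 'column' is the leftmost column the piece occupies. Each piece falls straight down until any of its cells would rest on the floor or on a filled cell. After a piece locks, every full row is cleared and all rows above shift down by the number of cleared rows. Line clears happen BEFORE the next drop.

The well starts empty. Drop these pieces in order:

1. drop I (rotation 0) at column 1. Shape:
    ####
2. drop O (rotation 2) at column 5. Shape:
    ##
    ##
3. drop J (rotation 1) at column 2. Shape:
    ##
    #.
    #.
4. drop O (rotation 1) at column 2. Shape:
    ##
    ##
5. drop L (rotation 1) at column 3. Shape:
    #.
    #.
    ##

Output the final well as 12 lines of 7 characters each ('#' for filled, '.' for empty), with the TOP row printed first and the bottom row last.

Answer: .......
.......
.......
...#...
...#...
...##..
..##...
..##...
..##...
..#....
..#..##
.######

Derivation:
Drop 1: I rot0 at col 1 lands with bottom-row=0; cleared 0 line(s) (total 0); column heights now [0 1 1 1 1 0 0], max=1
Drop 2: O rot2 at col 5 lands with bottom-row=0; cleared 0 line(s) (total 0); column heights now [0 1 1 1 1 2 2], max=2
Drop 3: J rot1 at col 2 lands with bottom-row=1; cleared 0 line(s) (total 0); column heights now [0 1 4 4 1 2 2], max=4
Drop 4: O rot1 at col 2 lands with bottom-row=4; cleared 0 line(s) (total 0); column heights now [0 1 6 6 1 2 2], max=6
Drop 5: L rot1 at col 3 lands with bottom-row=6; cleared 0 line(s) (total 0); column heights now [0 1 6 9 7 2 2], max=9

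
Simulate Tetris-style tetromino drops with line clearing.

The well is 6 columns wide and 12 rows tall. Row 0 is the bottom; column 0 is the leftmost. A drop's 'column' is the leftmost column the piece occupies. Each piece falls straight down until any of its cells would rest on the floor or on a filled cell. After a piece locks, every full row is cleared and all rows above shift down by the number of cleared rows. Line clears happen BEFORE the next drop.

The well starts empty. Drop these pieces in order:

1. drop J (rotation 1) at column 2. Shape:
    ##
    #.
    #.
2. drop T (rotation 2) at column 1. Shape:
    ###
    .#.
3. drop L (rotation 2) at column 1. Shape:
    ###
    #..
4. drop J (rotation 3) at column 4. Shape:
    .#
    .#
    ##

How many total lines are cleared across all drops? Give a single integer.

Answer: 0

Derivation:
Drop 1: J rot1 at col 2 lands with bottom-row=0; cleared 0 line(s) (total 0); column heights now [0 0 3 3 0 0], max=3
Drop 2: T rot2 at col 1 lands with bottom-row=3; cleared 0 line(s) (total 0); column heights now [0 5 5 5 0 0], max=5
Drop 3: L rot2 at col 1 lands with bottom-row=5; cleared 0 line(s) (total 0); column heights now [0 7 7 7 0 0], max=7
Drop 4: J rot3 at col 4 lands with bottom-row=0; cleared 0 line(s) (total 0); column heights now [0 7 7 7 1 3], max=7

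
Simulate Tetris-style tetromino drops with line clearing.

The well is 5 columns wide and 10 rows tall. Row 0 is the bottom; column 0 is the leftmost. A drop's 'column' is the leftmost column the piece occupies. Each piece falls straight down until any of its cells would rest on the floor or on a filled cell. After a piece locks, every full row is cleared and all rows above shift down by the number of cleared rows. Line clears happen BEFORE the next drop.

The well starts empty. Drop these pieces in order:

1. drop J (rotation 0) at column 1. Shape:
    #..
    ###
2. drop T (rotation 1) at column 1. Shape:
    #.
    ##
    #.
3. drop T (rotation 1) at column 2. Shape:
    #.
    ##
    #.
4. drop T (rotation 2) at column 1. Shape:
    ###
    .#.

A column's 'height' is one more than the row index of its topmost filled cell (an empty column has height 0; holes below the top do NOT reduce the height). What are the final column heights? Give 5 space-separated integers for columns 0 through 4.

Drop 1: J rot0 at col 1 lands with bottom-row=0; cleared 0 line(s) (total 0); column heights now [0 2 1 1 0], max=2
Drop 2: T rot1 at col 1 lands with bottom-row=2; cleared 0 line(s) (total 0); column heights now [0 5 4 1 0], max=5
Drop 3: T rot1 at col 2 lands with bottom-row=4; cleared 0 line(s) (total 0); column heights now [0 5 7 6 0], max=7
Drop 4: T rot2 at col 1 lands with bottom-row=7; cleared 0 line(s) (total 0); column heights now [0 9 9 9 0], max=9

Answer: 0 9 9 9 0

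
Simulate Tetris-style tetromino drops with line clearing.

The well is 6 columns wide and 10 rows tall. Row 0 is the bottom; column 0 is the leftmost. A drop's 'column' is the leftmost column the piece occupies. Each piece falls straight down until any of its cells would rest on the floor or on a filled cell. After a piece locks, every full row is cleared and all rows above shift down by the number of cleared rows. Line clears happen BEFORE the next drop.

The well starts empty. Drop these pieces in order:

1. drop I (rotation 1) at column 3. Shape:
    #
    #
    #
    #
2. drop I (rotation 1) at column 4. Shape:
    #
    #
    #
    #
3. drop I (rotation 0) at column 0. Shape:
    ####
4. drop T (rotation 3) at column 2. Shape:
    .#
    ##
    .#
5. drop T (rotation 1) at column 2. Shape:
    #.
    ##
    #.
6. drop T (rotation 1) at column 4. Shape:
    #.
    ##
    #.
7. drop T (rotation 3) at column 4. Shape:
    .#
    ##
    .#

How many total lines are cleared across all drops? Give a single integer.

Answer: 0

Derivation:
Drop 1: I rot1 at col 3 lands with bottom-row=0; cleared 0 line(s) (total 0); column heights now [0 0 0 4 0 0], max=4
Drop 2: I rot1 at col 4 lands with bottom-row=0; cleared 0 line(s) (total 0); column heights now [0 0 0 4 4 0], max=4
Drop 3: I rot0 at col 0 lands with bottom-row=4; cleared 0 line(s) (total 0); column heights now [5 5 5 5 4 0], max=5
Drop 4: T rot3 at col 2 lands with bottom-row=5; cleared 0 line(s) (total 0); column heights now [5 5 7 8 4 0], max=8
Drop 5: T rot1 at col 2 lands with bottom-row=7; cleared 0 line(s) (total 0); column heights now [5 5 10 9 4 0], max=10
Drop 6: T rot1 at col 4 lands with bottom-row=4; cleared 0 line(s) (total 0); column heights now [5 5 10 9 7 6], max=10
Drop 7: T rot3 at col 4 lands with bottom-row=6; cleared 0 line(s) (total 0); column heights now [5 5 10 9 8 9], max=10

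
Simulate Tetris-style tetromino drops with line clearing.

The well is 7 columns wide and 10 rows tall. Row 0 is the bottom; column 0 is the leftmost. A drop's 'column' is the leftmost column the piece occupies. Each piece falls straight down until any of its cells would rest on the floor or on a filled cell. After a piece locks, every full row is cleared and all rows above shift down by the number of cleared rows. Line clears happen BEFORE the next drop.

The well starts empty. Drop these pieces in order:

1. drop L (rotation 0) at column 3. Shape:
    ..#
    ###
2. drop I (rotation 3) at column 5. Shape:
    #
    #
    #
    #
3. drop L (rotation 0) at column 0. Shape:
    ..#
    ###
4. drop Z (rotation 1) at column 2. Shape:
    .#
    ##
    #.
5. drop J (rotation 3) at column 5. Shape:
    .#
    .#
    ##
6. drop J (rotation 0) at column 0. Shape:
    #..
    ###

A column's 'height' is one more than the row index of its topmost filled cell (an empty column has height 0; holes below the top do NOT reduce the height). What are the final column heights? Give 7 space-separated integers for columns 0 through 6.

Drop 1: L rot0 at col 3 lands with bottom-row=0; cleared 0 line(s) (total 0); column heights now [0 0 0 1 1 2 0], max=2
Drop 2: I rot3 at col 5 lands with bottom-row=2; cleared 0 line(s) (total 0); column heights now [0 0 0 1 1 6 0], max=6
Drop 3: L rot0 at col 0 lands with bottom-row=0; cleared 0 line(s) (total 0); column heights now [1 1 2 1 1 6 0], max=6
Drop 4: Z rot1 at col 2 lands with bottom-row=2; cleared 0 line(s) (total 0); column heights now [1 1 4 5 1 6 0], max=6
Drop 5: J rot3 at col 5 lands with bottom-row=6; cleared 0 line(s) (total 0); column heights now [1 1 4 5 1 7 9], max=9
Drop 6: J rot0 at col 0 lands with bottom-row=4; cleared 0 line(s) (total 0); column heights now [6 5 5 5 1 7 9], max=9

Answer: 6 5 5 5 1 7 9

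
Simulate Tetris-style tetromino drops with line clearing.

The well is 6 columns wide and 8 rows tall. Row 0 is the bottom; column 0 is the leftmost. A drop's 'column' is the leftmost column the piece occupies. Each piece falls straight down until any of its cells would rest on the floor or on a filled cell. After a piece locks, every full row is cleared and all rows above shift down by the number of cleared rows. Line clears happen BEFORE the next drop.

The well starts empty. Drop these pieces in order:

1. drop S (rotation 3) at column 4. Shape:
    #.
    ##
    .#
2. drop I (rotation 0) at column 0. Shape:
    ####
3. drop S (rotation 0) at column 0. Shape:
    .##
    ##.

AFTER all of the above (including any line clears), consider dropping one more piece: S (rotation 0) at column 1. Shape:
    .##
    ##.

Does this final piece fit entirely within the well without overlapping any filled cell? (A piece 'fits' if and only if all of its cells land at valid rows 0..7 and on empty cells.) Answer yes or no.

Drop 1: S rot3 at col 4 lands with bottom-row=0; cleared 0 line(s) (total 0); column heights now [0 0 0 0 3 2], max=3
Drop 2: I rot0 at col 0 lands with bottom-row=0; cleared 0 line(s) (total 0); column heights now [1 1 1 1 3 2], max=3
Drop 3: S rot0 at col 0 lands with bottom-row=1; cleared 0 line(s) (total 0); column heights now [2 3 3 1 3 2], max=3
Test piece S rot0 at col 1 (width 3): heights before test = [2 3 3 1 3 2]; fits = True

Answer: yes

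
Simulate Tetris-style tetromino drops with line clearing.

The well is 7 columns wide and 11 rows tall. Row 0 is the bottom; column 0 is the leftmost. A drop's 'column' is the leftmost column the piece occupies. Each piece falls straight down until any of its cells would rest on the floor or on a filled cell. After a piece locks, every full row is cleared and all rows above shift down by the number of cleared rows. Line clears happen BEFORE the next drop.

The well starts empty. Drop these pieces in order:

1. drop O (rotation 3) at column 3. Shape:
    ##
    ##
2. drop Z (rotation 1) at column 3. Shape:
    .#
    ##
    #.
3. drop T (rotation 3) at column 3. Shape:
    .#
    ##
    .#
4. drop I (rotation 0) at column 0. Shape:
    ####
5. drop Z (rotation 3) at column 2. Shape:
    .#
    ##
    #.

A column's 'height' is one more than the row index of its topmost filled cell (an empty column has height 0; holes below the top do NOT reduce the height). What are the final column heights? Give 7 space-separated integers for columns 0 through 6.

Answer: 8 8 10 11 8 0 0

Derivation:
Drop 1: O rot3 at col 3 lands with bottom-row=0; cleared 0 line(s) (total 0); column heights now [0 0 0 2 2 0 0], max=2
Drop 2: Z rot1 at col 3 lands with bottom-row=2; cleared 0 line(s) (total 0); column heights now [0 0 0 4 5 0 0], max=5
Drop 3: T rot3 at col 3 lands with bottom-row=5; cleared 0 line(s) (total 0); column heights now [0 0 0 7 8 0 0], max=8
Drop 4: I rot0 at col 0 lands with bottom-row=7; cleared 0 line(s) (total 0); column heights now [8 8 8 8 8 0 0], max=8
Drop 5: Z rot3 at col 2 lands with bottom-row=8; cleared 0 line(s) (total 0); column heights now [8 8 10 11 8 0 0], max=11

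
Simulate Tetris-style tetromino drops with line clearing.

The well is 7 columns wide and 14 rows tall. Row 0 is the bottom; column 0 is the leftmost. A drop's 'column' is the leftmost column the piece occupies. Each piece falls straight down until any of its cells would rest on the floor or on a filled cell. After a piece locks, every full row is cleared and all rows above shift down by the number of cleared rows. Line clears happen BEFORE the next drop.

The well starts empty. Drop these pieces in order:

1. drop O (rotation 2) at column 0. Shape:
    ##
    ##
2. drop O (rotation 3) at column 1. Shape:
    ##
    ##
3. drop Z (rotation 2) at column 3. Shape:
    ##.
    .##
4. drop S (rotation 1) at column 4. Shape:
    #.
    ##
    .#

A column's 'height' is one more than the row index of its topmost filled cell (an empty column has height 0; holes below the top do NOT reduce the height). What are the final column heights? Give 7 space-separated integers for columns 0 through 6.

Answer: 2 4 4 2 4 3 0

Derivation:
Drop 1: O rot2 at col 0 lands with bottom-row=0; cleared 0 line(s) (total 0); column heights now [2 2 0 0 0 0 0], max=2
Drop 2: O rot3 at col 1 lands with bottom-row=2; cleared 0 line(s) (total 0); column heights now [2 4 4 0 0 0 0], max=4
Drop 3: Z rot2 at col 3 lands with bottom-row=0; cleared 0 line(s) (total 0); column heights now [2 4 4 2 2 1 0], max=4
Drop 4: S rot1 at col 4 lands with bottom-row=1; cleared 0 line(s) (total 0); column heights now [2 4 4 2 4 3 0], max=4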